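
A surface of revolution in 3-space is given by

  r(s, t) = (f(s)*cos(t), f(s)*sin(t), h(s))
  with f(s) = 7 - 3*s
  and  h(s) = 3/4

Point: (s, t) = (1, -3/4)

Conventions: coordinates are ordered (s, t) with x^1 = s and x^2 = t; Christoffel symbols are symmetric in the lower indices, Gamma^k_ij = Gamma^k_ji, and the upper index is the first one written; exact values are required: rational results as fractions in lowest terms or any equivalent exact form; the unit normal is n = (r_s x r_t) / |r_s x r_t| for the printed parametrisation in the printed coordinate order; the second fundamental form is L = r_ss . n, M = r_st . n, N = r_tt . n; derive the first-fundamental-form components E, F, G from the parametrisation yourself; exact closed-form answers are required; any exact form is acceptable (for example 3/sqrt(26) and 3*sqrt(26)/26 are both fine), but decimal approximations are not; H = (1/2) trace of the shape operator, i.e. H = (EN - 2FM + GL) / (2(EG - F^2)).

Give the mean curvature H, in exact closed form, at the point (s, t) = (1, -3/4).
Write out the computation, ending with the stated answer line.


f = 4, f' = -3, f'' = 0, h' = 0, h'' = 0
E = 9, F = 0, G = 16; answer radicand W^2 = 9
unnormalised second-form numerators: l = 0, m = 0, n = 0; L = l/sqrt(9), and similarly M = m/sqrt(W^2), N = n/sqrt(W^2)
H = (E*n - 2*F*m + G*l) / (2*(EG - F^2)*sqrt(W^2)); E*n - 2*F*m + G*l = 0, EG - F^2 = 144, so H = (0)/sqrt(9)

Answer: H = 0


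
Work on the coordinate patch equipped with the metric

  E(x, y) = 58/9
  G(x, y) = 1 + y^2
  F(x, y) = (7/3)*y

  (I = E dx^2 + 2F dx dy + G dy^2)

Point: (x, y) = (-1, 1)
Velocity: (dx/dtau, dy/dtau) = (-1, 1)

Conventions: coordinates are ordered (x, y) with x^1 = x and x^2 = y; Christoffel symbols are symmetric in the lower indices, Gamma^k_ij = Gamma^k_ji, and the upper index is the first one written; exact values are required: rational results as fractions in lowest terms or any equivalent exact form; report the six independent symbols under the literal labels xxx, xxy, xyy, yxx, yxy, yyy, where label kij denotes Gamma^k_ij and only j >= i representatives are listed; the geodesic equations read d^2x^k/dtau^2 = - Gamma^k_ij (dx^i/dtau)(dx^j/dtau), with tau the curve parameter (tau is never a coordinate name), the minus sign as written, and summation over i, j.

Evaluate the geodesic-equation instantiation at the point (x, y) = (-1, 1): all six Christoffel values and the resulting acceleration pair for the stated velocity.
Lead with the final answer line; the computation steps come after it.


Answer: Gamma_xxx = 0, Gamma_xxy = 0, Gamma_xyy = 21/67, Gamma_yxx = 0, Gamma_yxy = 0, Gamma_yyy = 9/67; accelerations (d^2x/dtau^2, d^2y/dtau^2) = (-21/67, -9/67)

E = 58/9, F = 7/3, G = 2 at the point
E_x = 0, E_y = 0, F_x = 0, F_y = 7/3, G_x = 0, G_y = 2
EG - F^2 = 67/9;  g^inv = (9/67) * [[2, -7/3], [-7/3, 58/9]]
first-kind symbols [ij,l] = (1/2)(d_i g_jl + d_j g_il - d_l g_ij): [xx,x] = E_x/2 = 0, [xx,y] = F_x - E_y/2 = 0, [xy,x] = E_y/2 = 0, [xy,y] = G_x/2 = 0, [yy,x] = F_y - G_x/2 = 7/3, [yy,y] = G_y/2 = 1
Gamma^x_ij = (G*[ij,x] - F*[ij,y])/(EG - F^2), Gamma^y_ij = (E*[ij,y] - F*[ij,x])/(EG - F^2)
Gamma_xxx = 0, Gamma_xxy = 0, Gamma_xyy = 21/67, Gamma_yxx = 0, Gamma_yxy = 0, Gamma_yyy = 9/67
d^2x/dtau^2 = -(Gamma_xxx*(-1)^2 + 2*Gamma_xxy*(-1)*(1) + Gamma_xyy*(1)^2) = -21/67
d^2y/dtau^2 = -(Gamma_yxx*(-1)^2 + 2*Gamma_yxy*(-1)*(1) + Gamma_yyy*(1)^2) = -9/67


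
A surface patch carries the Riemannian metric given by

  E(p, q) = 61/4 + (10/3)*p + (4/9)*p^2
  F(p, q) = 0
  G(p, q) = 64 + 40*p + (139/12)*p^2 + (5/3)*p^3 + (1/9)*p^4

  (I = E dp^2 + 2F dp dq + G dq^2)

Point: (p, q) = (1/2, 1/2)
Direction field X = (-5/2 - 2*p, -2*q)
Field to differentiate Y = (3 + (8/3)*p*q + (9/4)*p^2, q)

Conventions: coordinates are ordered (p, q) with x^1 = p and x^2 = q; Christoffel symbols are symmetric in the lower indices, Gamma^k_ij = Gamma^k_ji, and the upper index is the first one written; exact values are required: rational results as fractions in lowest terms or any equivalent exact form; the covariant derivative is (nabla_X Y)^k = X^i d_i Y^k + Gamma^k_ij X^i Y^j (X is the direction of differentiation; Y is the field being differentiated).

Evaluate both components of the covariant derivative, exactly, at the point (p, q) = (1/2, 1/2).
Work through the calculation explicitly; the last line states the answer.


E = 613/36, F = 0, G = 784/9 at the point
E_p = 34/9, E_q = 0, F_p = 0, F_q = 0, G_p = 476/9, G_q = 0
EG - F^2 = 120148/81;  g^inv = (81/120148) * [[784/9, 0], [0, 613/36]]
first-kind symbols [ij,l] = (1/2)(d_i g_jl + d_j g_il - d_l g_ij): [pp,p] = E_p/2 = 17/9, [pp,q] = F_p - E_q/2 = 0, [pq,p] = E_q/2 = 0, [pq,q] = G_p/2 = 238/9, [qq,p] = F_q - G_p/2 = -238/9, [qq,q] = G_q/2 = 0
Gamma^p_ij = (G*[ij,p] - F*[ij,q])/(EG - F^2), Gamma^q_ij = (E*[ij,q] - F*[ij,p])/(EG - F^2)
Gamma_ppp = 68/613, Gamma_ppq = 0, Gamma_pqq = -952/613, Gamma_qpp = 0, Gamma_qpq = 17/56, Gamma_qqq = 0
X = (-7/2, -1), Y = (203/48, 1/2) at the point

Answer: (nabla_X Y)^p = -108431/7356, (nabla_X Y)^q = -1081/384


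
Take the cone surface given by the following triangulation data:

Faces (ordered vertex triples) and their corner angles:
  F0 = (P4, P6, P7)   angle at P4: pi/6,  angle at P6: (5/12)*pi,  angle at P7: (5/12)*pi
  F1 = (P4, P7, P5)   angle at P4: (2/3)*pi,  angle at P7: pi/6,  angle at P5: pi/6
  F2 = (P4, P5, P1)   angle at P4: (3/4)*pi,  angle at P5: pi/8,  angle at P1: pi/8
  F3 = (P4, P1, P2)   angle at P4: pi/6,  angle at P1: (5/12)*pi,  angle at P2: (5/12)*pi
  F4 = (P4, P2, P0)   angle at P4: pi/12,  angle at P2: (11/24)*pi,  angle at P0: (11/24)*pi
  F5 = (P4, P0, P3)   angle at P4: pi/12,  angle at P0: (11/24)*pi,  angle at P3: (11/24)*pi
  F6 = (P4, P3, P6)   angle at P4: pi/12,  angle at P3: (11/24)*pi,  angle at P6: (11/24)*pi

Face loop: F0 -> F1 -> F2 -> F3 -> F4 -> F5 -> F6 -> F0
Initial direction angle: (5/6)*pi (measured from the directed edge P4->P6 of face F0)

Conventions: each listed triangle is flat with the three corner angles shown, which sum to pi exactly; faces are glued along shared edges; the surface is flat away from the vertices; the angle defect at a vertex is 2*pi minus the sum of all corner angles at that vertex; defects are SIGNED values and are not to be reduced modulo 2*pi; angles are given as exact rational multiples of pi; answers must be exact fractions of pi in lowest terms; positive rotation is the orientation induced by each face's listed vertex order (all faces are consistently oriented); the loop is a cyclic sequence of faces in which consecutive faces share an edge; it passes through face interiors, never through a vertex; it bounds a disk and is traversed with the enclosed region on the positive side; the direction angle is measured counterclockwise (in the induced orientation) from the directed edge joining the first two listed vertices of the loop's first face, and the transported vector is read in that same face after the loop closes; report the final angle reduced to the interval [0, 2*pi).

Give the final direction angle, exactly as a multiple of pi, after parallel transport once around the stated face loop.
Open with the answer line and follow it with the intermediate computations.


Answer: final direction angle = (5/6)*pi

enclosed vertex P4: corner angles sum to 2*pi, defect = 2*pi - 2*pi = 0
adding the enclosed defects to the starting angle (mod 2*pi, induced orientation) gives the holonomy
final angle = (5/6)*pi + 0 = (5/6)*pi (mod 2*pi)


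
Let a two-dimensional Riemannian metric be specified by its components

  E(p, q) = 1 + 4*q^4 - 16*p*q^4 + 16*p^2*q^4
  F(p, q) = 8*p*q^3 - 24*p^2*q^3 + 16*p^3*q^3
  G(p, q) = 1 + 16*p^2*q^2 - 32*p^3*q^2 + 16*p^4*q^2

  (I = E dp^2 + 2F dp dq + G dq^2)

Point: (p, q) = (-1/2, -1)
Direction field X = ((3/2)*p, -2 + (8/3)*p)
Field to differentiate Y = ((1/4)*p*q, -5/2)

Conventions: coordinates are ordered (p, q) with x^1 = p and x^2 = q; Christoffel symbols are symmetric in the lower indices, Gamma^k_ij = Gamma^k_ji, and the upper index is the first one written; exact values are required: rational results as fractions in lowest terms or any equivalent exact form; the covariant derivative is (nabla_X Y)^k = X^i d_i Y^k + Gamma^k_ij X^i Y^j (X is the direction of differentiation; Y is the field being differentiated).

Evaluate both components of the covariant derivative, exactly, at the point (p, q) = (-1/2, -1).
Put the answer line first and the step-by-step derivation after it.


Answer: (nabla_X Y)^p = -239/48, (nabla_X Y)^q = -67/16

E = 17, F = 12, G = 10 at the point
E_p = -32, E_q = -64, F_p = -44, F_q = -36, G_p = -48, G_q = -18
EG - F^2 = 26;  g^inv = (1/26) * [[10, -12], [-12, 17]]
first-kind symbols [ij,l] = (1/2)(d_i g_jl + d_j g_il - d_l g_ij): [pp,p] = E_p/2 = -16, [pp,q] = F_p - E_q/2 = -12, [pq,p] = E_q/2 = -32, [pq,q] = G_p/2 = -24, [qq,p] = F_q - G_p/2 = -12, [qq,q] = G_q/2 = -9
Gamma^p_ij = (G*[ij,p] - F*[ij,q])/(EG - F^2), Gamma^q_ij = (E*[ij,q] - F*[ij,p])/(EG - F^2)
Gamma_ppp = -8/13, Gamma_ppq = -16/13, Gamma_pqq = -6/13, Gamma_qpp = -6/13, Gamma_qpq = -12/13, Gamma_qqq = -9/26
X = (-3/4, -10/3), Y = (1/8, -5/2) at the point


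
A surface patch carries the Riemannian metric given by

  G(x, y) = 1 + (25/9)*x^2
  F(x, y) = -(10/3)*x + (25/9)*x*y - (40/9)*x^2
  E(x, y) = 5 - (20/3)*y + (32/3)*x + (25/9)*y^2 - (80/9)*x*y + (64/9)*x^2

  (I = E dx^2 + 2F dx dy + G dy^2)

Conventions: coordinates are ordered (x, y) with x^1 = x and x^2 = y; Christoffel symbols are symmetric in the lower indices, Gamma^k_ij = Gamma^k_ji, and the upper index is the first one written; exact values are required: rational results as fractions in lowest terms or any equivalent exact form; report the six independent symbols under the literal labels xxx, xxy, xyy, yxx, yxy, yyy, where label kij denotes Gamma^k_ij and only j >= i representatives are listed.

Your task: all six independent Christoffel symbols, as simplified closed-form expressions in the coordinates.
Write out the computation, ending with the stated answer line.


E = 5 - (20/3)*y + (32/3)*x + (25/9)*y^2 - (80/9)*x*y + (64/9)*x^2; F = -(10/3)*x + (25/9)*x*y - (40/9)*x^2; G = 1 + (25/9)*x^2
Gamma^k_ij = (1/2) g^{kl} (d_i g_jl + d_j g_il - d_l g_ij), with g^inv = (1/(EG-F^2)) [[G, -F], [-F, E]]
first partials: E_x = 32/3 - (80/9)*y + (128/9)*x, E_y = -20/3 + (50/9)*y - (80/9)*x, F_x = -10/3 + (25/9)*y - (80/9)*x, F_y = (25/9)*x, G_x = (50/9)*x, G_y = 0
D = EG - F^2 = 5 - (20/3)*y + (32/3)*x + (25/9)*y^2 - (80/9)*x*y + (89/9)*x^2
expanded: Gamma^x_xx = (G E_x - 2F F_x + F E_y)/(2D), Gamma^x_xy = (G E_y - F G_x)/(2D), Gamma^x_yy = (2G F_y - G G_x - F G_y)/(2D), Gamma^y_xx = (2E F_x - E E_y - F E_x)/(2D), Gamma^y_xy = (E G_x - F E_y)/(2D), Gamma^y_yy = (E G_y - 2F F_y + F G_x)/(2D); substitute and cancel common factors

Answer: Gamma_xxx = (64*x - 40*y + 48)/(89*x^2 - 80*x*y + 96*x + 25*y^2 - 60*y + 45), Gamma_xxy = (-40*x + 25*y - 30)/(89*x^2 - 80*x*y + 96*x + 25*y^2 - 60*y + 45), Gamma_xyy = 0, Gamma_yxx = -40*x/(89*x^2 - 80*x*y + 96*x + 25*y^2 - 60*y + 45), Gamma_yxy = 25*x/(89*x^2 - 80*x*y + 96*x + 25*y^2 - 60*y + 45), Gamma_yyy = 0


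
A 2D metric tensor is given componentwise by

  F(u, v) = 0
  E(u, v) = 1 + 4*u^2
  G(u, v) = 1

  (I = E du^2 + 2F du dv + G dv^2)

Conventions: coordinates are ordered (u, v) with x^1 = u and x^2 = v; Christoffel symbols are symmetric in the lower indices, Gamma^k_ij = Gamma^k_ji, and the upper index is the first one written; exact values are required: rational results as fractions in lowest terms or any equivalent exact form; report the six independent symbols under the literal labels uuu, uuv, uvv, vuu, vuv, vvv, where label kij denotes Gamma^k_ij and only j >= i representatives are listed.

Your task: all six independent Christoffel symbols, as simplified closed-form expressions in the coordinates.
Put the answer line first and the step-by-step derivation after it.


Answer: Gamma_uuu = 4*u/(4*u^2 + 1), Gamma_uuv = 0, Gamma_uvv = 0, Gamma_vuu = 0, Gamma_vuv = 0, Gamma_vvv = 0

E = 1 + 4*u^2; F = 0; G = 1
Gamma^k_ij = (1/2) g^{kl} (d_i g_jl + d_j g_il - d_l g_ij), with g^inv = (1/(EG-F^2)) [[G, -F], [-F, E]]
first partials: E_u = 8*u, E_v = 0, F_u = 0, F_v = 0, G_u = 0, G_v = 0
D = EG - F^2 = 1 + 4*u^2
expanded: Gamma^u_uu = (G E_u - 2F F_u + F E_v)/(2D), Gamma^u_uv = (G E_v - F G_u)/(2D), Gamma^u_vv = (2G F_v - G G_u - F G_v)/(2D), Gamma^v_uu = (2E F_u - E E_v - F E_u)/(2D), Gamma^v_uv = (E G_u - F E_v)/(2D), Gamma^v_vv = (E G_v - 2F F_v + F G_u)/(2D); substitute and cancel common factors


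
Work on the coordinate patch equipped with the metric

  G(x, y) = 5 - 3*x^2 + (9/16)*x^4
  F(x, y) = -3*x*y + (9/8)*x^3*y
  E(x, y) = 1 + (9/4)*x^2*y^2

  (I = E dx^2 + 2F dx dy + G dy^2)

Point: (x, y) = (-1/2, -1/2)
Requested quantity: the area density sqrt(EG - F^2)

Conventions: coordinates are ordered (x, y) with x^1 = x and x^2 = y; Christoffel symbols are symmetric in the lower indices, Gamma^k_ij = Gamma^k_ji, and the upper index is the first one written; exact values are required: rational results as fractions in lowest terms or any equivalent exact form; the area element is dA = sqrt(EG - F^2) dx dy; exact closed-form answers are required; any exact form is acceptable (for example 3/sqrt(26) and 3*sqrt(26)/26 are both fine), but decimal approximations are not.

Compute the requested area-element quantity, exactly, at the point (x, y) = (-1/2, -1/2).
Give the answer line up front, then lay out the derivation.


Answer: sqrt(EG - F^2) = sqrt(1133)/16

E = 73/64, F = -87/128, G = 1097/256; EG - F^2 = 1133/256


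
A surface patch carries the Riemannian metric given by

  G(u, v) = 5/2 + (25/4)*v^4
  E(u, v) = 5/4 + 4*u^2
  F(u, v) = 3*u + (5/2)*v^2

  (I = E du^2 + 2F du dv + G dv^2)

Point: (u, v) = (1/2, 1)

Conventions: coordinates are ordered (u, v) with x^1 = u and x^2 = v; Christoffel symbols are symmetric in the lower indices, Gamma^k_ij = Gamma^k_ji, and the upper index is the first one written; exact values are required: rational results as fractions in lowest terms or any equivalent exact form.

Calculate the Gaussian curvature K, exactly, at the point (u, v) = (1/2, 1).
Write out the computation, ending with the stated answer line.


E = 9/4, F = 4, G = 35/4, EG - F^2 = 59/16 at the point
E_u = 4, E_v = 0, F_u = 3, F_v = 5, G_u = 0, G_v = 25
E_vv = 0, F_uv = 0, G_uu = 0
Using the Brioschi determinant formula for K from the metric derivatives:
M1 = [[-E_vv/2 + F_uv - G_uu/2, E_u/2, F_u - E_v/2], [F_v - G_u/2, E, F], [G_v/2, F, G]] = [[0, 2, 3], [5, 9/4, 4], [25/2, 4, 35/4]]; det M1 = -95/8
M2 = [[0, E_v/2, G_u/2], [E_v/2, E, F], [G_u/2, F, G]] = [[0, 0, 0], [0, 9/4, 4], [0, 4, 35/4]]; det M2 = 0
det M1 - det M2 = -95/8; K = -95/8 / (59/16)^2 = -3040/3481

Answer: K = -3040/3481


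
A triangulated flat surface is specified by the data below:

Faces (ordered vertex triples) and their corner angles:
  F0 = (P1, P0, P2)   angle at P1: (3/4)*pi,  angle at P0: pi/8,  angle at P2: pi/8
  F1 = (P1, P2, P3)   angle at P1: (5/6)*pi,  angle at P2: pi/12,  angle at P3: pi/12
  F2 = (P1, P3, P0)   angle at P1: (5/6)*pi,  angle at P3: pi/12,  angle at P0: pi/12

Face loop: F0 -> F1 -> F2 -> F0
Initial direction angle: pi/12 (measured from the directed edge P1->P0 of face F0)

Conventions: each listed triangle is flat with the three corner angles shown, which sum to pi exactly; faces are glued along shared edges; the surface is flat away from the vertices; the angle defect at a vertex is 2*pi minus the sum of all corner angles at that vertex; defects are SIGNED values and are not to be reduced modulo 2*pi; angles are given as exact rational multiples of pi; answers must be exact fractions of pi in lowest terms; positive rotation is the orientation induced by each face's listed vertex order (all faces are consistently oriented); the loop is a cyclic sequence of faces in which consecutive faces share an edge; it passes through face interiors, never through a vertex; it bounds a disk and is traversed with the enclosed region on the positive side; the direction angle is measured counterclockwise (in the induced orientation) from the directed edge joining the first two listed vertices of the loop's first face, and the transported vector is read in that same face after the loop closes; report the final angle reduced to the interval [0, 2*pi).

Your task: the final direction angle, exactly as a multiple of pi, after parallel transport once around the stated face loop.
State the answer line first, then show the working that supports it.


Answer: final direction angle = (5/3)*pi

enclosed vertex P1: corner angles sum to (29/12)*pi, defect = 2*pi - (29/12)*pi = (-5/12)*pi
by Gauss-Bonnet the loop rotates the vector by the enclosed defect sum (positive orientation, mod 2*pi)
final angle = pi/12 - (5/12)*pi = (5/3)*pi (mod 2*pi)


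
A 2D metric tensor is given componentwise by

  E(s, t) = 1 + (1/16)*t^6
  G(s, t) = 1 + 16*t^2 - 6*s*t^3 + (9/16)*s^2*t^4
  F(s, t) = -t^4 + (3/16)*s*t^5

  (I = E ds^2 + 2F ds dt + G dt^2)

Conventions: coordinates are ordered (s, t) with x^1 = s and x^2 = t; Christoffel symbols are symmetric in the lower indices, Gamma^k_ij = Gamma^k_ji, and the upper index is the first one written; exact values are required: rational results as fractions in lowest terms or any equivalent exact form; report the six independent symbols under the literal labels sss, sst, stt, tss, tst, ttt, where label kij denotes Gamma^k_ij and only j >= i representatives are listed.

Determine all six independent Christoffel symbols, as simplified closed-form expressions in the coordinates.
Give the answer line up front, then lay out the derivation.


Answer: Gamma_sss = 0, Gamma_sst = 3*t^5/(9*s^2*t^4 - 96*s*t^3 + t^6 + 256*t^2 + 16), Gamma_stt = (6*s*t^4 - 16*t^3)/(9*s^2*t^4 - 96*s*t^3 + t^6 + 256*t^2 + 16), Gamma_tss = 0, Gamma_tst = (9*s*t^4 - 48*t^3)/(9*s^2*t^4 - 96*s*t^3 + t^6 + 256*t^2 + 16), Gamma_ttt = (18*s^2*t^3 - 144*s*t^2 + 256*t)/(9*s^2*t^4 - 96*s*t^3 + t^6 + 256*t^2 + 16)

E = 1 + (1/16)*t^6; F = -t^4 + (3/16)*s*t^5; G = 1 + 16*t^2 - 6*s*t^3 + (9/16)*s^2*t^4
Gamma^k_ij = (1/2) g^{kl} (d_i g_jl + d_j g_il - d_l g_ij), with g^inv = (1/(EG-F^2)) [[G, -F], [-F, E]]
first partials: E_s = 0, E_t = (3/8)*t^5, F_s = (3/16)*t^5, F_t = -4*t^3 + (15/16)*s*t^4, G_s = -6*t^3 + (9/8)*s*t^4, G_t = 32*t - 18*s*t^2 + (9/4)*s^2*t^3
D = EG - F^2 = 1 + 16*t^2 - 6*s*t^3 + (1/16)*t^6 + (9/16)*s^2*t^4
expanded: Gamma^s_ss = (G E_s - 2F F_s + F E_t)/(2D), Gamma^s_st = (G E_t - F G_s)/(2D), Gamma^s_tt = (2G F_t - G G_s - F G_t)/(2D), Gamma^t_ss = (2E F_s - E E_t - F E_s)/(2D), Gamma^t_st = (E G_s - F E_t)/(2D), Gamma^t_tt = (E G_t - 2F F_t + F G_s)/(2D); substitute and cancel common factors


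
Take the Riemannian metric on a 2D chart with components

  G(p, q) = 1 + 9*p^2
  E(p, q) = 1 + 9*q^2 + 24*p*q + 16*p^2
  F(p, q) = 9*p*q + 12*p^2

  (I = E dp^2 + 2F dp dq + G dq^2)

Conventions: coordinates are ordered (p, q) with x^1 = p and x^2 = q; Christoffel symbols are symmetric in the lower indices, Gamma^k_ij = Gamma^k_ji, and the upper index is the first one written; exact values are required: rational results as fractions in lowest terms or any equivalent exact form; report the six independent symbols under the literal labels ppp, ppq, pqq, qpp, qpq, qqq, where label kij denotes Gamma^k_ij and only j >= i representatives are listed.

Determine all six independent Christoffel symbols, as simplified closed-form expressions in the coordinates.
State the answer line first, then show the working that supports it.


Answer: Gamma_ppp = (16*p + 12*q)/(25*p^2 + 24*p*q + 9*q^2 + 1), Gamma_ppq = (12*p + 9*q)/(25*p^2 + 24*p*q + 9*q^2 + 1), Gamma_pqq = 0, Gamma_qpp = 12*p/(25*p^2 + 24*p*q + 9*q^2 + 1), Gamma_qpq = 9*p/(25*p^2 + 24*p*q + 9*q^2 + 1), Gamma_qqq = 0

E = 1 + 9*q^2 + 24*p*q + 16*p^2; F = 9*p*q + 12*p^2; G = 1 + 9*p^2
Gamma^k_ij = (1/2) g^{kl} (d_i g_jl + d_j g_il - d_l g_ij), with g^inv = (1/(EG-F^2)) [[G, -F], [-F, E]]
first partials: E_p = 24*q + 32*p, E_q = 18*q + 24*p, F_p = 9*q + 24*p, F_q = 9*p, G_p = 18*p, G_q = 0
D = EG - F^2 = 1 + 9*q^2 + 24*p*q + 25*p^2
expanded: Gamma^p_pp = (G E_p - 2F F_p + F E_q)/(2D), Gamma^p_pq = (G E_q - F G_p)/(2D), Gamma^p_qq = (2G F_q - G G_p - F G_q)/(2D), Gamma^q_pp = (2E F_p - E E_q - F E_p)/(2D), Gamma^q_pq = (E G_p - F E_q)/(2D), Gamma^q_qq = (E G_q - 2F F_q + F G_p)/(2D); substitute and cancel common factors


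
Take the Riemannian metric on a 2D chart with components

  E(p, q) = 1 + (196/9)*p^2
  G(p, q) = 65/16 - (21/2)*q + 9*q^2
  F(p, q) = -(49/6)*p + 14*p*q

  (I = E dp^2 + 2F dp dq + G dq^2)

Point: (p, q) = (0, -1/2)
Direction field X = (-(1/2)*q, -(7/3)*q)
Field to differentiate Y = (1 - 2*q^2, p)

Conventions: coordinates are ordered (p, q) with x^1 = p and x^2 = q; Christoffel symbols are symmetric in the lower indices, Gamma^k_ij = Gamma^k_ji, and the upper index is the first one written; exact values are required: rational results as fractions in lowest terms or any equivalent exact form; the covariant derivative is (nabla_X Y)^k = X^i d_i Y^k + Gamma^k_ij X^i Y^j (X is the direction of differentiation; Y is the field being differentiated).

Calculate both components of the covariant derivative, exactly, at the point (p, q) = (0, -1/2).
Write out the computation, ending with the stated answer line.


E = 1, F = 0, G = 185/16 at the point
E_p = 0, E_q = 0, F_p = -91/6, F_q = 0, G_p = 0, G_q = -39/2
EG - F^2 = 185/16;  g^inv = (16/185) * [[185/16, 0], [0, 1]]
first-kind symbols [ij,l] = (1/2)(d_i g_jl + d_j g_il - d_l g_ij): [pp,p] = E_p/2 = 0, [pp,q] = F_p - E_q/2 = -91/6, [pq,p] = E_q/2 = 0, [pq,q] = G_p/2 = 0, [qq,p] = F_q - G_p/2 = 0, [qq,q] = G_q/2 = -39/4
Gamma^p_ij = (G*[ij,p] - F*[ij,q])/(EG - F^2), Gamma^q_ij = (E*[ij,q] - F*[ij,p])/(EG - F^2)
Gamma_ppp = 0, Gamma_ppq = 0, Gamma_pqq = 0, Gamma_qpp = -728/555, Gamma_qpq = 0, Gamma_qqq = -156/185
X = (1/4, 7/6), Y = (1/2, 0) at the point

Answer: (nabla_X Y)^p = 7/3, (nabla_X Y)^q = 191/2220


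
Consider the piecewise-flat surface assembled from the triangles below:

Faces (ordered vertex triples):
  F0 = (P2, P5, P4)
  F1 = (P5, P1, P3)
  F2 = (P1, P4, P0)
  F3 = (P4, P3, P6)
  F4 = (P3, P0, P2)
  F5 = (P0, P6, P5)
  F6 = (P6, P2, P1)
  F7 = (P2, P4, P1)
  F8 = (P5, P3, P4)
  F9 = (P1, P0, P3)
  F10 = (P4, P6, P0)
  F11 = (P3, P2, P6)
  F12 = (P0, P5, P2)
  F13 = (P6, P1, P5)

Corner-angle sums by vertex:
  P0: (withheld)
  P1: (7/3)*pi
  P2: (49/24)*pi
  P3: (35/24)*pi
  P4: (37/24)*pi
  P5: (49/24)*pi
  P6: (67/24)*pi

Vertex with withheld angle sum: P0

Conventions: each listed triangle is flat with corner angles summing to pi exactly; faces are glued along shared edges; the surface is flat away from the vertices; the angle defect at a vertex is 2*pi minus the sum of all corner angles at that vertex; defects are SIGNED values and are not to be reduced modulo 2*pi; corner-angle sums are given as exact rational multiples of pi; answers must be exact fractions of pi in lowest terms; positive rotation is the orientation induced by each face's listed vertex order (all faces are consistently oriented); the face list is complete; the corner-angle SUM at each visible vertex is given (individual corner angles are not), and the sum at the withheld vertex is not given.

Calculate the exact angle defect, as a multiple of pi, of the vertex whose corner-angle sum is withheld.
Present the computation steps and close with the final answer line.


V = 7, E = 21, F = 14; chi = V - E + F = 0
Gauss-Bonnet: total defect = 2*pi*chi = 0; visible defects sum to (-5/24)*pi

Answer: defect(P0) = (5/24)*pi


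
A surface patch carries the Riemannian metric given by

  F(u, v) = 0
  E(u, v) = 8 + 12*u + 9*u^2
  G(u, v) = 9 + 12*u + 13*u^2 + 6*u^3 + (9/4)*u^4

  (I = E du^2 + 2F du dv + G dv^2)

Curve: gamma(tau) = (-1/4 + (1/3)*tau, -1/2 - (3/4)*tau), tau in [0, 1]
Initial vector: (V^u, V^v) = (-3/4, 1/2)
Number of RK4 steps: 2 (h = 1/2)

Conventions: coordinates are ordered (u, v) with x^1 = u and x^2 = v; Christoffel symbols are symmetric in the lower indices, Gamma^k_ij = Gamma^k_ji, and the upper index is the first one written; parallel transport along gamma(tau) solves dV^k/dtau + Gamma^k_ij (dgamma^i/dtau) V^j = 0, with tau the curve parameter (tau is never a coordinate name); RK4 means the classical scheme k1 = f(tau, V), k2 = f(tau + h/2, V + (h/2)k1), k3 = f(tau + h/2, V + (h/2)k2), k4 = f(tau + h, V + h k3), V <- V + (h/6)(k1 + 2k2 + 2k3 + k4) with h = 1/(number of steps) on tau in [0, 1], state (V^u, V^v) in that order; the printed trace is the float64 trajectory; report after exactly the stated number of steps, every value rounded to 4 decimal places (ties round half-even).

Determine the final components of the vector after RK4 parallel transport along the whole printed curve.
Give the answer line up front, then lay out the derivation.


Answer: V^u = -0.7211, V^v = 0.0989

gamma'(tau) = (1/3, -3/4); f(tau, V)^k = -Gamma^k_ij(gamma(tau)) gamma'^i(tau) V^j; h = 1/2; intermediate values shown to 6 dp
curve data and Christoffel symbols at the stage parameters:
  tau = 0.000000: gamma = (-0.250000, -0.500000), gamma' = (0.333333, -0.750000); Gamma_uuu = 0.674157, Gamma_uuv = 0.000000, Gamma_uvv = -0.582865, Gamma_vuu = 0.000000, Gamma_vuv = 0.481928, Gamma_vvv = 0.000000
  tau = 0.250000: gamma = (-0.166667, -0.687500), gamma' = (0.333333, -0.750000); Gamma_uuu = 0.720000, Gamma_uuv = 0.000000, Gamma_uvv = -0.650000, Gamma_vuu = 0.000000, Gamma_vuv = 0.553846, Gamma_vvv = 0.000000
  tau = 0.500000: gamma = (-0.083333, -0.875000), gamma' = (0.333333, -0.750000); Gamma_uuu = 0.743363, Gamma_uuv = 0.000000, Gamma_uvv = -0.704646, Gamma_vuu = 0.000000, Gamma_vuv = 0.615385, Gamma_vvv = 0.000000
  tau = 0.750000: gamma = (0.000000, -1.062500), gamma' = (0.333333, -0.750000); Gamma_uuu = 0.750000, Gamma_uuv = 0.000000, Gamma_uvv = -0.750000, Gamma_vuu = 0.000000, Gamma_vuv = 0.666667, Gamma_vvv = 0.000000
  tau = 1.000000: gamma = (0.083333, -1.250000), gamma' = (0.333333, -0.750000); Gamma_uuu = 0.744828, Gamma_uuv = 0.000000, Gamma_uvv = -0.788793, Gamma_vuu = 0.000000, Gamma_vuv = 0.708197, Gamma_vvv = 0.000000
step 0: V^u = -0.7500, V^v = 0.5000
step 1: k1 = (-0.050035, -0.351406), k2 = (-0.017920, -0.392823), k3 = (-0.014799, -0.387577), k4 = (0.025846, -0.412382); V <- V + (h/6)(k1 + 2k2 + 2k3 + k4): V^u = -0.7575, V^v = 0.3063
step 2: k1 = (0.025825, -0.412429), k2 = (0.073466, -0.420657), k3 = (0.071646, -0.414245), k4 = (0.120504, -0.406709); V <- V + (h/6)(k1 + 2k2 + 2k3 + k4): V^u = -0.7211, V^v = 0.0989


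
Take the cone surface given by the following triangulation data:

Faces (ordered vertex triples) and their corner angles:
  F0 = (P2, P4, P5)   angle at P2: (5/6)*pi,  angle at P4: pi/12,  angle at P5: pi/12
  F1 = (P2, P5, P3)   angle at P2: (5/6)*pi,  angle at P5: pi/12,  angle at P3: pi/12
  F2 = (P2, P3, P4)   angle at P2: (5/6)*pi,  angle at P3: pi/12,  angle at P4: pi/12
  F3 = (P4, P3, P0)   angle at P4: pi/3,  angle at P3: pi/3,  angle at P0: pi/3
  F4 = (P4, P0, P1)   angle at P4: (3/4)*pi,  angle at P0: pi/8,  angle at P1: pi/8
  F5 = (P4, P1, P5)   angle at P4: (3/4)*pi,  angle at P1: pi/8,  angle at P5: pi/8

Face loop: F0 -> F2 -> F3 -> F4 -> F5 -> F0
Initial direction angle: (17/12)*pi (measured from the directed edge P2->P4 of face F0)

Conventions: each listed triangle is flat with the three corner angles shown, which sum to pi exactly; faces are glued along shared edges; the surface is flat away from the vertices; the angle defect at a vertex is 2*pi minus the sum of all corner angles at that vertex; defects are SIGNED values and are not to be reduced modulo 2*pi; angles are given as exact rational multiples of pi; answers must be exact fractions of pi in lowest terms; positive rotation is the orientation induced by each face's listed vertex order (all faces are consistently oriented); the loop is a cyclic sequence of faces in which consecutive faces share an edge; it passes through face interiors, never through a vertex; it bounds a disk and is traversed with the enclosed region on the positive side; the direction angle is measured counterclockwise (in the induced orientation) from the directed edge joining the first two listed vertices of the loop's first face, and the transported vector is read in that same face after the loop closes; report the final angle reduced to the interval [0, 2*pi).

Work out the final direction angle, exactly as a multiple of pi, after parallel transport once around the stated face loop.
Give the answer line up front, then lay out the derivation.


Answer: final direction angle = (17/12)*pi

enclosed vertex P4: corner angles sum to 2*pi, defect = 2*pi - 2*pi = 0
final direction = starting direction + enclosed defect total, reduced mod 2*pi (induced orientation)
final angle = (17/12)*pi + 0 = (17/12)*pi (mod 2*pi)


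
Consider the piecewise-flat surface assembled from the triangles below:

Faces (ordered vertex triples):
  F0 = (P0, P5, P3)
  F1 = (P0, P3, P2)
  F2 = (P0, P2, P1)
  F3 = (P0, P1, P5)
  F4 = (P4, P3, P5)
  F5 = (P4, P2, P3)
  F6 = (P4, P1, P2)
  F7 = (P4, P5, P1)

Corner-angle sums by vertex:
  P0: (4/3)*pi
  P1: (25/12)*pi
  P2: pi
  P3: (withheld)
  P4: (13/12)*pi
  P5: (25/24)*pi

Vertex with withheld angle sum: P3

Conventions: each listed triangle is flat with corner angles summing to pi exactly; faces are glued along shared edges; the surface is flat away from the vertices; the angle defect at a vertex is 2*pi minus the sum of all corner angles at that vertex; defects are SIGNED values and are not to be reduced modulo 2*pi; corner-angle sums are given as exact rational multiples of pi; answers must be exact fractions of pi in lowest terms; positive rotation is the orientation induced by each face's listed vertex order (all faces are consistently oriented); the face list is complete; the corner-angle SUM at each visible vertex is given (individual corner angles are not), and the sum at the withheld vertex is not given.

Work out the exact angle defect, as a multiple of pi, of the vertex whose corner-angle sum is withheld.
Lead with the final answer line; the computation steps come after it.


Answer: defect(P3) = (13/24)*pi

V = 6, E = 12, F = 8; chi = V - E + F = 2
Gauss-Bonnet: total defect = 2*pi*chi = 4*pi; visible defects sum to (83/24)*pi


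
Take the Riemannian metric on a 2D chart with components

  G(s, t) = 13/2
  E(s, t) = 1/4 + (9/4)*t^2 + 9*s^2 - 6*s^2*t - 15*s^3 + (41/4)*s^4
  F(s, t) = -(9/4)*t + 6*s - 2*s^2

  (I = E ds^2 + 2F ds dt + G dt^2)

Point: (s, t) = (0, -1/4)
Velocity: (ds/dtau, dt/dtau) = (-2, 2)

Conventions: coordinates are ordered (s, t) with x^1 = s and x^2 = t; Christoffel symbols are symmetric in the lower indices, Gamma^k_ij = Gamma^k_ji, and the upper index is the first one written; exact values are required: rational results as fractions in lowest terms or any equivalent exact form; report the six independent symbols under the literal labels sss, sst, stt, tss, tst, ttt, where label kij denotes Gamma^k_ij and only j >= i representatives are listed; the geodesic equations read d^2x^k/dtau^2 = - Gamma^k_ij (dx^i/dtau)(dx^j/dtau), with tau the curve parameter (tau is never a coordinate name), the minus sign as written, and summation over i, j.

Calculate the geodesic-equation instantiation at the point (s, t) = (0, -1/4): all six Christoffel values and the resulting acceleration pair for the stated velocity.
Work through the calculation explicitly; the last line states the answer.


E = 25/64, F = 9/16, G = 13/2 at the point
E_s = 0, E_t = -9/8, F_s = 6, F_t = -9/4, G_s = 0, G_t = 0
EG - F^2 = 569/256;  g^inv = (256/569) * [[13/2, -9/16], [-9/16, 25/64]]
first-kind symbols [ij,l] = (1/2)(d_i g_jl + d_j g_il - d_l g_ij): [ss,s] = E_s/2 = 0, [ss,t] = F_s - E_t/2 = 105/16, [st,s] = E_t/2 = -9/16, [st,t] = G_s/2 = 0, [tt,s] = F_t - G_s/2 = -9/4, [tt,t] = G_t/2 = 0
Gamma^s_ij = (G*[ij,s] - F*[ij,t])/(EG - F^2), Gamma^t_ij = (E*[ij,t] - F*[ij,s])/(EG - F^2)
Gamma_sss = -945/569, Gamma_sst = -936/569, Gamma_stt = -3744/569, Gamma_tss = 2625/2276, Gamma_tst = 81/569, Gamma_ttt = 324/569
d^2s/dtau^2 = -(Gamma_sss*(-2)^2 + 2*Gamma_sst*(-2)*(2) + Gamma_stt*(2)^2) = 11268/569
d^2t/dtau^2 = -(Gamma_tss*(-2)^2 + 2*Gamma_tst*(-2)*(2) + Gamma_ttt*(2)^2) = -3273/569

Answer: Gamma_sss = -945/569, Gamma_sst = -936/569, Gamma_stt = -3744/569, Gamma_tss = 2625/2276, Gamma_tst = 81/569, Gamma_ttt = 324/569; accelerations (d^2s/dtau^2, d^2t/dtau^2) = (11268/569, -3273/569)


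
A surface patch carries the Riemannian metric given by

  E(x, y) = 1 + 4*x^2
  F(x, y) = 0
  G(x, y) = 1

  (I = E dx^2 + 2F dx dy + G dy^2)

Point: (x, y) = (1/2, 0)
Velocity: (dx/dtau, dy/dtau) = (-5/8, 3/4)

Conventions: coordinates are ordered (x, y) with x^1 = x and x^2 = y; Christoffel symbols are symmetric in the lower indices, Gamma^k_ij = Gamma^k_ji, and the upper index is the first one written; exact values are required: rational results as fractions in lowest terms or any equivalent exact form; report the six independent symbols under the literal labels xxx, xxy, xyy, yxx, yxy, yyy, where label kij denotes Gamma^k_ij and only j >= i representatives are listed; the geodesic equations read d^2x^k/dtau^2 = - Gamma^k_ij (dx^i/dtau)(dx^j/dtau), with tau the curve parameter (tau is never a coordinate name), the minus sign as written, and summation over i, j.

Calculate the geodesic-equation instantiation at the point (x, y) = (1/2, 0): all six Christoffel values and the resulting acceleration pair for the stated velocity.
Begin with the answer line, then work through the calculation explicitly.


Answer: Gamma_xxx = 1, Gamma_xxy = 0, Gamma_xyy = 0, Gamma_yxx = 0, Gamma_yxy = 0, Gamma_yyy = 0; accelerations (d^2x/dtau^2, d^2y/dtau^2) = (-25/64, 0)

E = 2, F = 0, G = 1 at the point
E_x = 4, E_y = 0, F_x = 0, F_y = 0, G_x = 0, G_y = 0
EG - F^2 = 2;  g^inv = (1/2) * [[1, 0], [0, 2]]
first-kind symbols [ij,l] = (1/2)(d_i g_jl + d_j g_il - d_l g_ij): [xx,x] = E_x/2 = 2, [xx,y] = F_x - E_y/2 = 0, [xy,x] = E_y/2 = 0, [xy,y] = G_x/2 = 0, [yy,x] = F_y - G_x/2 = 0, [yy,y] = G_y/2 = 0
Gamma^x_ij = (G*[ij,x] - F*[ij,y])/(EG - F^2), Gamma^y_ij = (E*[ij,y] - F*[ij,x])/(EG - F^2)
Gamma_xxx = 1, Gamma_xxy = 0, Gamma_xyy = 0, Gamma_yxx = 0, Gamma_yxy = 0, Gamma_yyy = 0
d^2x/dtau^2 = -(Gamma_xxx*(-5/8)^2 + 2*Gamma_xxy*(-5/8)*(3/4) + Gamma_xyy*(3/4)^2) = -25/64
d^2y/dtau^2 = -(Gamma_yxx*(-5/8)^2 + 2*Gamma_yxy*(-5/8)*(3/4) + Gamma_yyy*(3/4)^2) = 0


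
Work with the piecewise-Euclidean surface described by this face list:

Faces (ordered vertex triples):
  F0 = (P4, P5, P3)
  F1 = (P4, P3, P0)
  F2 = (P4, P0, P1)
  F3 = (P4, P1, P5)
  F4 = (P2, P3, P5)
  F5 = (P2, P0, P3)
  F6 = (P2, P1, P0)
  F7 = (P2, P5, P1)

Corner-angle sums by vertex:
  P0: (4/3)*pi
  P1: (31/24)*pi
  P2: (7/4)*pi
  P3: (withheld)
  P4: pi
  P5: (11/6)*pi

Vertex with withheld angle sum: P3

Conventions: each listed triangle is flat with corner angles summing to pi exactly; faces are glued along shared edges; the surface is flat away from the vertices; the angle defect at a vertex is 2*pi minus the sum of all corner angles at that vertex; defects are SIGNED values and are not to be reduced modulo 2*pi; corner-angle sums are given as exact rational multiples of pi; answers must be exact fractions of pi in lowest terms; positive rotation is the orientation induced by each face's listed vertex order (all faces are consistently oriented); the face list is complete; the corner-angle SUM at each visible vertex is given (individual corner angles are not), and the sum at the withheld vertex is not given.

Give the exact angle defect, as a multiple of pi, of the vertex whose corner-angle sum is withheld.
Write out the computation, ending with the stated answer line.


V = 6, E = 12, F = 8; chi = V - E + F = 2
Gauss-Bonnet: total defect = 2*pi*chi = 4*pi; visible defects sum to (67/24)*pi

Answer: defect(P3) = (29/24)*pi


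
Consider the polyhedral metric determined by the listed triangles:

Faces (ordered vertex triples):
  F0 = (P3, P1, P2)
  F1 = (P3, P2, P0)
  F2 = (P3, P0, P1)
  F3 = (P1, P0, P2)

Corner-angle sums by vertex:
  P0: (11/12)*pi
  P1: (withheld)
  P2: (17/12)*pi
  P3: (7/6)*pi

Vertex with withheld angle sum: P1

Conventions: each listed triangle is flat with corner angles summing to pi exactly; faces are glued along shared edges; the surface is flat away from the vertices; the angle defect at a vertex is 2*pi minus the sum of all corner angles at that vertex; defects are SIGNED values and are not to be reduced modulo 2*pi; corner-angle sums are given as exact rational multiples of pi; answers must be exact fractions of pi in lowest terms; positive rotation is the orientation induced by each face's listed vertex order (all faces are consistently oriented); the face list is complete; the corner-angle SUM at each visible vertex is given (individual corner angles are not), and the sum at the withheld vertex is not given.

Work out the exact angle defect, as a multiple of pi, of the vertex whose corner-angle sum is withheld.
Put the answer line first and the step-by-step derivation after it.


Answer: defect(P1) = (3/2)*pi

V = 4, E = 6, F = 4; chi = V - E + F = 2
Gauss-Bonnet: total defect = 2*pi*chi = 4*pi; visible defects sum to (5/2)*pi


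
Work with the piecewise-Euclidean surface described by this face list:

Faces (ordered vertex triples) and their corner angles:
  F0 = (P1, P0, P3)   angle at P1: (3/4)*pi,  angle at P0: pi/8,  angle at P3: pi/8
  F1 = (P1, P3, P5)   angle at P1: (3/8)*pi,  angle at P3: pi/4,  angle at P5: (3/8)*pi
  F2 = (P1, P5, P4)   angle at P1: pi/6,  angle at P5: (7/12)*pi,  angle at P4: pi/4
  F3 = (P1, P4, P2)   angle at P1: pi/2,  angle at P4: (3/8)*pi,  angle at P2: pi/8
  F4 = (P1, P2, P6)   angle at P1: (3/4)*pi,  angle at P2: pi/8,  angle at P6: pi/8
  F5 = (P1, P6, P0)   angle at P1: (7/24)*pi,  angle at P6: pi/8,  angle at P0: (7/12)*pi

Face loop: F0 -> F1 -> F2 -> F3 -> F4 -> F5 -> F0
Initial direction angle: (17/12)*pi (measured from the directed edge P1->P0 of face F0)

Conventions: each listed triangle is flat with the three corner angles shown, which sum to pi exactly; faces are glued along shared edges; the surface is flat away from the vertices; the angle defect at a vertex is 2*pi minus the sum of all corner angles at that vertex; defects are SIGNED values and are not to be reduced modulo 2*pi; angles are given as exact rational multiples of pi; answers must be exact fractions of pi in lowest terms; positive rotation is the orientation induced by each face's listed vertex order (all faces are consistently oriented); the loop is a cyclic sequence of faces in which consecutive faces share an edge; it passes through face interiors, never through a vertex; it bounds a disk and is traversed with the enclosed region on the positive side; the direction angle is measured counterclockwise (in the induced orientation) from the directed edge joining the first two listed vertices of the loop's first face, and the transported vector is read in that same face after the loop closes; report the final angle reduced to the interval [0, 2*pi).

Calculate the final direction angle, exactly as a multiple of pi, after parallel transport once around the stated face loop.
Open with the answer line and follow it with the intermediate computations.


Answer: final direction angle = (7/12)*pi

enclosed vertex P1: corner angles sum to (17/6)*pi, defect = 2*pi - (17/6)*pi = (-5/6)*pi
final direction = starting direction + enclosed defect total, reduced mod 2*pi (induced orientation)
final angle = (17/12)*pi - (5/6)*pi = (7/12)*pi (mod 2*pi)


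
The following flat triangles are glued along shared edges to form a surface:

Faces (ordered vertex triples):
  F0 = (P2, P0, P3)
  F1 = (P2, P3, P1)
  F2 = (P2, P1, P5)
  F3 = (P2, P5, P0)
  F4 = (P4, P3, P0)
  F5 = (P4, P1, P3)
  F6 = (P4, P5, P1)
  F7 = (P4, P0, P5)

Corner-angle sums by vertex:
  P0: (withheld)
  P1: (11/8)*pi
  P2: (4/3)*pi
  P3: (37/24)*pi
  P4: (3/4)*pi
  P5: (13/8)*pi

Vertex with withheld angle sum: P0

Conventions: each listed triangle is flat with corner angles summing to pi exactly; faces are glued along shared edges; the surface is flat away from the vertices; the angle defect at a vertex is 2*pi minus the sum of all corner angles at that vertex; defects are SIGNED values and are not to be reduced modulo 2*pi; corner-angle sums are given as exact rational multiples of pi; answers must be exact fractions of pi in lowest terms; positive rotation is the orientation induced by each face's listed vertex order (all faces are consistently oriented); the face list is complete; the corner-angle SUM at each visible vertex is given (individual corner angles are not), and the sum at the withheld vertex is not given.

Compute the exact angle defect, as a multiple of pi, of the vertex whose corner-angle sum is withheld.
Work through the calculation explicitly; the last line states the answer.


V = 6, E = 12, F = 8; chi = V - E + F = 2
Gauss-Bonnet: total defect = 2*pi*chi = 4*pi; visible defects sum to (27/8)*pi

Answer: defect(P0) = (5/8)*pi
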